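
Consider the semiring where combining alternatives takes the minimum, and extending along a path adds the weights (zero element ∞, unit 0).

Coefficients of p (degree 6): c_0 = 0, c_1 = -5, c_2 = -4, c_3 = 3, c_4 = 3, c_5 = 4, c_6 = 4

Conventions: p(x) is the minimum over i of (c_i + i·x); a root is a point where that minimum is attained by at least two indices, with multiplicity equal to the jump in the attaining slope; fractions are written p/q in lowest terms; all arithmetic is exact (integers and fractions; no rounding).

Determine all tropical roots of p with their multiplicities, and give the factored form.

hull edge (i=0, c=0) to (i=1, c=-5): slope -5, span 1
hull edge (i=1, c=-5) to (i=2, c=-4): slope 1, span 1
hull edge (i=2, c=-4) to (i=6, c=4): slope 2, span 4
Factored form: p(x) = 4 ⊗ (x ⊕ (-2)) ⊗ (x ⊕ (-2)) ⊗ (x ⊕ (-2)) ⊗ (x ⊕ (-2)) ⊗ (x ⊕ (-1)) ⊗ (x ⊕ 5)
Answer: roots = -2 (mult 4), -1 (mult 1), 5 (mult 1)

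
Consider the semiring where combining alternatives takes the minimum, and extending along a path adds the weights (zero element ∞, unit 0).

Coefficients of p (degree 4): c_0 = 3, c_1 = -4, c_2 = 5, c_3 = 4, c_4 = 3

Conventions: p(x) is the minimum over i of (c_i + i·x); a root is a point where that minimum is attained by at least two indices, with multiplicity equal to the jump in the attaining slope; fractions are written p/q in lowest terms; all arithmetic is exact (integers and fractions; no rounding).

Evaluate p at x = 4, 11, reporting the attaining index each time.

p(4) = min(3+0·4=3, -4+1·4=0, 5+2·4=13, 4+3·4=16, 3+4·4=19) = 0 (attained by i=1)
p(11) = min(3+0·11=3, -4+1·11=7, 5+2·11=27, 4+3·11=37, 3+4·11=47) = 3 (attained by i=0)
Answer: p(4) = 0; p(11) = 3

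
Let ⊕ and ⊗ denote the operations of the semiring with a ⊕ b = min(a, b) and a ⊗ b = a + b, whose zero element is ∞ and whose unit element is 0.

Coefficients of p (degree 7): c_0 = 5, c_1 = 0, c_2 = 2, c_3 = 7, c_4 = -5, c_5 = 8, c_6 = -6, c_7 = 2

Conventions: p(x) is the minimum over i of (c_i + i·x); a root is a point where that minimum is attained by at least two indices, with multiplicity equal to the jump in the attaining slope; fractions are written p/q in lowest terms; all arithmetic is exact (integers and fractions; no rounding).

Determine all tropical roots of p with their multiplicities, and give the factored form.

hull edge (i=0, c=5) to (i=1, c=0): slope -5, span 1
hull edge (i=1, c=0) to (i=4, c=-5): slope -5/3, span 3
hull edge (i=4, c=-5) to (i=6, c=-6): slope -1/2, span 2
hull edge (i=6, c=-6) to (i=7, c=2): slope 8, span 1
Factored form: p(x) = 2 ⊗ (x ⊕ (-8)) ⊗ (x ⊕ 1/2) ⊗ (x ⊕ 1/2) ⊗ (x ⊕ 5/3) ⊗ (x ⊕ 5/3) ⊗ (x ⊕ 5/3) ⊗ (x ⊕ 5)
Answer: roots = -8 (mult 1), 1/2 (mult 2), 5/3 (mult 3), 5 (mult 1)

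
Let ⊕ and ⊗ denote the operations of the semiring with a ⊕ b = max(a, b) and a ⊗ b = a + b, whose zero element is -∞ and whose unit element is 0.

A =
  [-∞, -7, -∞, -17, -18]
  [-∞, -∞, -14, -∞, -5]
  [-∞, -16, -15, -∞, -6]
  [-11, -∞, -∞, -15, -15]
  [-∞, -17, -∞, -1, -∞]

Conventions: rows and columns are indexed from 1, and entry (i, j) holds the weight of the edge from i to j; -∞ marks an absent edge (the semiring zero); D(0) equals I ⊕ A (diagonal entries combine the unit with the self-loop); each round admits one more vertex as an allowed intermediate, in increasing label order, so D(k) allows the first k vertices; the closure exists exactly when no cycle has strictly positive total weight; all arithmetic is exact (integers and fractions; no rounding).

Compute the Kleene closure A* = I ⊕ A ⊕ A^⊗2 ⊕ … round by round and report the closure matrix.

D(0):
  [0, -7, -∞, -17, -18]
  [-∞, 0, -14, -∞, -5]
  [-∞, -16, 0, -∞, -6]
  [-11, -∞, -∞, 0, -15]
  [-∞, -17, -∞, -1, 0]
D(1):
  [0, -7, -∞, -17, -18]
  [-∞, 0, -14, -∞, -5]
  [-∞, -16, 0, -∞, -6]
  [-11, -18, -∞, 0, -15]
  [-∞, -17, -∞, -1, 0]
D(2):
  [0, -7, -21, -17, -12]
  [-∞, 0, -14, -∞, -5]
  [-∞, -16, 0, -∞, -6]
  [-11, -18, -32, 0, -15]
  [-∞, -17, -31, -1, 0]
D(3):
  [0, -7, -21, -17, -12]
  [-∞, 0, -14, -∞, -5]
  [-∞, -16, 0, -∞, -6]
  [-11, -18, -32, 0, -15]
  [-∞, -17, -31, -1, 0]
D(4):
  [0, -7, -21, -17, -12]
  [-∞, 0, -14, -∞, -5]
  [-∞, -16, 0, -∞, -6]
  [-11, -18, -32, 0, -15]
  [-12, -17, -31, -1, 0]
D(5):
  [0, -7, -21, -13, -12]
  [-17, 0, -14, -6, -5]
  [-18, -16, 0, -7, -6]
  [-11, -18, -32, 0, -15]
  [-12, -17, -31, -1, 0]
Answer: A* = [[0, -7, -21, -13, -12], [-17, 0, -14, -6, -5], [-18, -16, 0, -7, -6], [-11, -18, -32, 0, -15], [-12, -17, -31, -1, 0]]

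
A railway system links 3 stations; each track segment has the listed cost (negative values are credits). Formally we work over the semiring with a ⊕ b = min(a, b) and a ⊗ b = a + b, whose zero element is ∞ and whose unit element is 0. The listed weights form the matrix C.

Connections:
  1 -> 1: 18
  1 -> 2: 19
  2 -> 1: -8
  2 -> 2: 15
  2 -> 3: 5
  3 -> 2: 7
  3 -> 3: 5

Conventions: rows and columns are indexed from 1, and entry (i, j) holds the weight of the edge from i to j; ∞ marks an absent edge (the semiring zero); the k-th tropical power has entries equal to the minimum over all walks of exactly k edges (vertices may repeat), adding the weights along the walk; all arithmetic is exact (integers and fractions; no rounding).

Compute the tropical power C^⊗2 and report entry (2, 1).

C^⊗2:
  [11, 34, 24]
  [7, 11, 10]
  [-1, 12, 10]
Key observation: the optimum is the walk 2->2->1, with weight 15 + (-8) = 7.
Optimal value attained by: walk 2->2->1.
Answer: (C^⊗2)[2][1] = 7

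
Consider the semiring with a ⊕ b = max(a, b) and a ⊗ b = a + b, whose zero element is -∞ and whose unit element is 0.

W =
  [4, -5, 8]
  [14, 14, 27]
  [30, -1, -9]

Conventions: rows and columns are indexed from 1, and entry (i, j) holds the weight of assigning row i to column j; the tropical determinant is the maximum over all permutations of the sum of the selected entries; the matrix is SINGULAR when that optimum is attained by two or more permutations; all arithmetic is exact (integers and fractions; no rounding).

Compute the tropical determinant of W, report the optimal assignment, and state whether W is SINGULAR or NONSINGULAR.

σ = (1, 2, 3): 4 + 14 + (-9) = 9
σ = (1, 3, 2): 4 + 27 + (-1) = 30
σ = (2, 1, 3): (-5) + 14 + (-9) = 0
σ = (2, 3, 1): (-5) + 27 + 30 = 52
σ = (3, 1, 2): 8 + 14 + (-1) = 21
σ = (3, 2, 1): 8 + 14 + 30 = 52
Optimal value attained by: σ = (2, 3, 1).
Answer: det⊕(W) = 52; verdict: SINGULAR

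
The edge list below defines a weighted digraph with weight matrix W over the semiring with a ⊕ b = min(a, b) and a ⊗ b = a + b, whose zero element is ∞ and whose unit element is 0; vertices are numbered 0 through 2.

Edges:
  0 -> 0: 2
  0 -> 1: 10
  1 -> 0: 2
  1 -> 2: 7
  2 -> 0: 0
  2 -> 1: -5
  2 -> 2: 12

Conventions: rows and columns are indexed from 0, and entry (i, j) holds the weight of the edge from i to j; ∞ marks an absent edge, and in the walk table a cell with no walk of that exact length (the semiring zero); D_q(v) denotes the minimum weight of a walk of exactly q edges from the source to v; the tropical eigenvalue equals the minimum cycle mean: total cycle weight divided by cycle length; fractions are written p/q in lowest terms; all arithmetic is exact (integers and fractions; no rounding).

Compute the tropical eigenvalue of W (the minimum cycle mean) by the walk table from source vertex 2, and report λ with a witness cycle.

q=0: [∞, ∞, 0]
q=1: [0, -5, 12]
q=2: [-3, 7, 2]
q=3: [-1, -3, 14]
Optimal cycle mean attained by: cycle 1->2->1, total 7 + (-5), length 2.
Answer: λ = 1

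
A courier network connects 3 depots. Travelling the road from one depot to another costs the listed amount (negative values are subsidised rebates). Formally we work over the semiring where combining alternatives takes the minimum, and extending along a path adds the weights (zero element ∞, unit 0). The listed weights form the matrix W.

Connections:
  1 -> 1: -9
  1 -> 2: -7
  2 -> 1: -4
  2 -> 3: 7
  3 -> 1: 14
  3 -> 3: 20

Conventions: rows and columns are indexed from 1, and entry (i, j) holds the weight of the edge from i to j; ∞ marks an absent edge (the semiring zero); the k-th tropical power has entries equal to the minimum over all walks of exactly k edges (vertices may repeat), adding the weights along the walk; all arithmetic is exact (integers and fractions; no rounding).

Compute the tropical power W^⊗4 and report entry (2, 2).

W^⊗2:
  [-18, -16, 0]
  [-13, -11, 27]
  [5, 7, 40]
W^⊗3:
  [-27, -25, -9]
  [-22, -20, -4]
  [-4, -2, 14]
W^⊗4:
  [-36, -34, -18]
  [-31, -29, -13]
  [-13, -11, 5]
Key observation: the optimum is the walk 2->1->1->1->2, with weight (-4) + (-9) + (-9) + (-7) = -29.
Optimal value attained by: walk 2->1->1->1->2.
Answer: (W^⊗4)[2][2] = -29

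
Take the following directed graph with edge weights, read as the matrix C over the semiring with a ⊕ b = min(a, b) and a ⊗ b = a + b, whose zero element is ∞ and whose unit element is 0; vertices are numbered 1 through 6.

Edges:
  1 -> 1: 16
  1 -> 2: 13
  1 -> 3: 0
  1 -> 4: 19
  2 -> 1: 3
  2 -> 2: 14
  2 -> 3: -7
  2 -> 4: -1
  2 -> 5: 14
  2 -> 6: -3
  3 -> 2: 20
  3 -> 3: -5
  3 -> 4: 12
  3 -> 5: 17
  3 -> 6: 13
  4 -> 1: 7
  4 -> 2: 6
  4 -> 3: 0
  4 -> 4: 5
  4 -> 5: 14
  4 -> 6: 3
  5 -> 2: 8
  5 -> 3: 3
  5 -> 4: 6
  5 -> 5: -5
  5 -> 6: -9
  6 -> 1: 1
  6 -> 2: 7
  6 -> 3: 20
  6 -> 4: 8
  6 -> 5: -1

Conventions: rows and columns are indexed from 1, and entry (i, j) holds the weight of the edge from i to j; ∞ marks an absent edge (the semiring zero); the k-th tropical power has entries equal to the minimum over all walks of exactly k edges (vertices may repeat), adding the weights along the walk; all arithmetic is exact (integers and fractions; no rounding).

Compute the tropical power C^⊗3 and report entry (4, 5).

C^⊗2:
  [16, 20, -5, 12, 17, 10]
  [-2, 4, -12, 4, -4, 2]
  [14, 15, -10, 7, 12, 8]
  [4, 10, -5, 5, 2, 3]
  [-8, -2, -2, -1, -10, -14]
  [10, 7, 0, 5, -6, -10]
C^⊗3:
  [11, 15, -10, 7, 9, 8]
  [3, 4, -17, 0, -9, -13]
  [9, 10, -15, 2, 7, 3]
  [4, 10, -10, 7, -3, -7]
  [-13, -7, -9, -6, -15, -19]
  [-9, -3, -5, -2, -11, -15]
Key observation: the optimum is the walk 4->6->5->5, with weight 3 + (-1) + (-5) = -3.
Optimal value attained by: walk 4->6->5->5.
Answer: (C^⊗3)[4][5] = -3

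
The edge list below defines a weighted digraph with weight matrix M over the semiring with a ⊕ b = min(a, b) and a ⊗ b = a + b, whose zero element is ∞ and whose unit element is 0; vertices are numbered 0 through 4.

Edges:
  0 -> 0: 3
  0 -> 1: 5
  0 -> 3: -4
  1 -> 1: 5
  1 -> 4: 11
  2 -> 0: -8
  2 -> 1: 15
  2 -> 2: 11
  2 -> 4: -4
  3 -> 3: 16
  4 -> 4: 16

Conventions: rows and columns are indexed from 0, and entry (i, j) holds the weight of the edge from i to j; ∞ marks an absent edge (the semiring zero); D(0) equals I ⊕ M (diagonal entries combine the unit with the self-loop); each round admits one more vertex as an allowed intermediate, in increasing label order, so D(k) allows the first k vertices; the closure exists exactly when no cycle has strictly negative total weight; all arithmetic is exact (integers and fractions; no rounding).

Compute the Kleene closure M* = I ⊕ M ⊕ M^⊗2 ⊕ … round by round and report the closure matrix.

D(0):
  [0, 5, ∞, -4, ∞]
  [∞, 0, ∞, ∞, 11]
  [-8, 15, 0, ∞, -4]
  [∞, ∞, ∞, 0, ∞]
  [∞, ∞, ∞, ∞, 0]
D(1):
  [0, 5, ∞, -4, ∞]
  [∞, 0, ∞, ∞, 11]
  [-8, -3, 0, -12, -4]
  [∞, ∞, ∞, 0, ∞]
  [∞, ∞, ∞, ∞, 0]
D(2):
  [0, 5, ∞, -4, 16]
  [∞, 0, ∞, ∞, 11]
  [-8, -3, 0, -12, -4]
  [∞, ∞, ∞, 0, ∞]
  [∞, ∞, ∞, ∞, 0]
D(3):
  [0, 5, ∞, -4, 16]
  [∞, 0, ∞, ∞, 11]
  [-8, -3, 0, -12, -4]
  [∞, ∞, ∞, 0, ∞]
  [∞, ∞, ∞, ∞, 0]
D(4):
  [0, 5, ∞, -4, 16]
  [∞, 0, ∞, ∞, 11]
  [-8, -3, 0, -12, -4]
  [∞, ∞, ∞, 0, ∞]
  [∞, ∞, ∞, ∞, 0]
D(5):
  [0, 5, ∞, -4, 16]
  [∞, 0, ∞, ∞, 11]
  [-8, -3, 0, -12, -4]
  [∞, ∞, ∞, 0, ∞]
  [∞, ∞, ∞, ∞, 0]
Answer: M* = [[0, 5, ∞, -4, 16], [∞, 0, ∞, ∞, 11], [-8, -3, 0, -12, -4], [∞, ∞, ∞, 0, ∞], [∞, ∞, ∞, ∞, 0]]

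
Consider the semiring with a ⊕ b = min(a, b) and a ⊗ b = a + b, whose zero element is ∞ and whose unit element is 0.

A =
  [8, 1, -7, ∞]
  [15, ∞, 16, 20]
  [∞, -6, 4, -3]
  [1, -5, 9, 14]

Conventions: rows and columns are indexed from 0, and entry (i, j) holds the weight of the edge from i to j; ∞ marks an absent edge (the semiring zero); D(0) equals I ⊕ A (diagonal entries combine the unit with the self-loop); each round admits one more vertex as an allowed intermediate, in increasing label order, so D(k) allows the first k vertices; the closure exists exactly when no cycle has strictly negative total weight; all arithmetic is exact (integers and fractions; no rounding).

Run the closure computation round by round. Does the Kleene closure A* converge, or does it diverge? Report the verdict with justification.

D(0):
  [0, 1, -7, ∞]
  [15, 0, 16, 20]
  [∞, -6, 0, -3]
  [1, -5, 9, 0]
D(1):
  [0, 1, -7, ∞]
  [15, 0, 8, 20]
  [∞, -6, 0, -3]
  [1, -5, -6, 0]
D(2):
  [0, 1, -7, 21]
  [15, 0, 8, 20]
  [9, -6, 0, -3]
  [1, -5, -6, 0]
Detection: at round 3, diagonal entry (3, 3) turns strictly negative.
Key observation: the cycle 3->0->2->3 has total weight 1 + (-7) + (-3), which is strictly negative.
Answer: DIVERGES — negative cycle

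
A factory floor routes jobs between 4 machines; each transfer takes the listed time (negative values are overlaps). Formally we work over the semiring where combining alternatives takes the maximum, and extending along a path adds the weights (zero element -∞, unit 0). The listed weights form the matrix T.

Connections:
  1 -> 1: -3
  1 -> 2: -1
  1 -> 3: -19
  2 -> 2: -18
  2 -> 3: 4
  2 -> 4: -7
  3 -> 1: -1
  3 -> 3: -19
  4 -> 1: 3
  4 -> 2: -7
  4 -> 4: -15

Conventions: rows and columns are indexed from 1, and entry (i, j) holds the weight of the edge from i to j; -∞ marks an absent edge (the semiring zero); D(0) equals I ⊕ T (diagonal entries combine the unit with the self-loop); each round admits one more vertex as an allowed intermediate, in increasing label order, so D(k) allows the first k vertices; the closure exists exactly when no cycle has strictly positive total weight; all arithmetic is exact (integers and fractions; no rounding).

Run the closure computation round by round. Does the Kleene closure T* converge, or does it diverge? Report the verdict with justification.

D(0):
  [0, -1, -19, -∞]
  [-∞, 0, 4, -7]
  [-1, -∞, 0, -∞]
  [3, -7, -∞, 0]
D(1):
  [0, -1, -19, -∞]
  [-∞, 0, 4, -7]
  [-1, -2, 0, -∞]
  [3, 2, -16, 0]
Detection: at round 2, diagonal entry (3, 3) turns strictly positive.
Key observation: the cycle 3->1->2->3 has total weight (-1) + (-1) + 4, which is strictly positive.
Answer: DIVERGES — positive cycle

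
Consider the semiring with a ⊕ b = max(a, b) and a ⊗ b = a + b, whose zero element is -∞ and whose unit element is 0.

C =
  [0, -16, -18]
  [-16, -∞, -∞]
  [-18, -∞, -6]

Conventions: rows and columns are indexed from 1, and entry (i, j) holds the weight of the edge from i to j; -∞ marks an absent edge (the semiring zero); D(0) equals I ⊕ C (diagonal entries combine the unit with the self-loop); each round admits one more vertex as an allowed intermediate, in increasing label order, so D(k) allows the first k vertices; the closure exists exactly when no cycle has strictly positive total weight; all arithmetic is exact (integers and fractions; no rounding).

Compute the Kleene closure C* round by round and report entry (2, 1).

D(0):
  [0, -16, -18]
  [-16, 0, -∞]
  [-18, -∞, 0]
D(1):
  [0, -16, -18]
  [-16, 0, -34]
  [-18, -34, 0]
D(2):
  [0, -16, -18]
  [-16, 0, -34]
  [-18, -34, 0]
D(3):
  [0, -16, -18]
  [-16, 0, -34]
  [-18, -34, 0]
Answer: C*[2][1] = -16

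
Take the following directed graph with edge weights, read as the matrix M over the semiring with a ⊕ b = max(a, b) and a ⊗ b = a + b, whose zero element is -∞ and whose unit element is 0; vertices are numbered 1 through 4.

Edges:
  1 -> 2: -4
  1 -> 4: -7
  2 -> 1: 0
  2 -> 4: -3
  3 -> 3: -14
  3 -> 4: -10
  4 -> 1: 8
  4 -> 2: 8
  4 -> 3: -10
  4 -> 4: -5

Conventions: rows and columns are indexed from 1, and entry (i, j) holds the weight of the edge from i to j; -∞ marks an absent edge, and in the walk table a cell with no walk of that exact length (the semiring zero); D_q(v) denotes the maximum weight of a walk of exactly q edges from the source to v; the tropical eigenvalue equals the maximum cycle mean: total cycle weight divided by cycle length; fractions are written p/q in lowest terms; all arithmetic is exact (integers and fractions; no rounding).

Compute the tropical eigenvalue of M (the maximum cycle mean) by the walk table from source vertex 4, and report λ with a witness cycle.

q=0: [-∞, -∞, -∞, 0]
q=1: [8, 8, -10, -5]
q=2: [8, 4, -15, 5]
q=3: [13, 13, -5, 1]
q=4: [13, 9, -9, 10]
Optimal cycle mean attained by: cycle 2->4->2, total (-3) + 8, length 2.
Answer: λ = 5/2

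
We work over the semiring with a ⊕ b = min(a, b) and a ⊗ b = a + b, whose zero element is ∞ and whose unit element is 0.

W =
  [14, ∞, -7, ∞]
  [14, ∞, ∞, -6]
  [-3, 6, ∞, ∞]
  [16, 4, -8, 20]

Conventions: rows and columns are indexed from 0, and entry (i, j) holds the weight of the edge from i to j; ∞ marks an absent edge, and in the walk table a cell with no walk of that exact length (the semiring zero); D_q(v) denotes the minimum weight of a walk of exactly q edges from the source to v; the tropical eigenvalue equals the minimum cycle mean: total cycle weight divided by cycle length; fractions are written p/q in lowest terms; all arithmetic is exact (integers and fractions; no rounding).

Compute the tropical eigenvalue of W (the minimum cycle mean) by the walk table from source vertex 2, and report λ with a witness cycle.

q=0: [∞, ∞, 0, ∞]
q=1: [-3, 6, ∞, ∞]
q=2: [11, ∞, -10, 0]
q=3: [-13, -4, -8, 20]
q=4: [-11, -2, -20, -10]
Optimal cycle mean attained by: cycle 0->2->0, total (-7) + (-3), length 2.
Answer: λ = -5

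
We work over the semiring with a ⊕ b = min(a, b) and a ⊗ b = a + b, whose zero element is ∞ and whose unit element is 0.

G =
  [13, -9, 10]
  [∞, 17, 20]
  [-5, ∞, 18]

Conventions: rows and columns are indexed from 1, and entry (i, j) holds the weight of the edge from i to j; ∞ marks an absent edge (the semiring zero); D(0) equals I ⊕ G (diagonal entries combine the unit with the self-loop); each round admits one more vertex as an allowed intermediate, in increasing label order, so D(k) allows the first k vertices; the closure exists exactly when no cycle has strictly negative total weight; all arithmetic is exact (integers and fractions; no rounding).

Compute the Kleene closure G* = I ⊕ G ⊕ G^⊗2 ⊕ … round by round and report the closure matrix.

D(0):
  [0, -9, 10]
  [∞, 0, 20]
  [-5, ∞, 0]
D(1):
  [0, -9, 10]
  [∞, 0, 20]
  [-5, -14, 0]
D(2):
  [0, -9, 10]
  [∞, 0, 20]
  [-5, -14, 0]
D(3):
  [0, -9, 10]
  [15, 0, 20]
  [-5, -14, 0]
Answer: G* = [[0, -9, 10], [15, 0, 20], [-5, -14, 0]]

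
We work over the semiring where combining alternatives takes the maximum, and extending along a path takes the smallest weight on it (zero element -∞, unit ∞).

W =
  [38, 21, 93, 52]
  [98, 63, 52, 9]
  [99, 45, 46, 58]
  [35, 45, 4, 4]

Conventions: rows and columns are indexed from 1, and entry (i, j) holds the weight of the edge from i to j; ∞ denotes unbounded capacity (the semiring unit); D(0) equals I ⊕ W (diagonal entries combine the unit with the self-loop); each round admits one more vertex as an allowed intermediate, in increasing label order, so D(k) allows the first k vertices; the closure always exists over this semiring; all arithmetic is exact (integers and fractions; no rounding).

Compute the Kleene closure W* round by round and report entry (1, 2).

D(0):
  [∞, 21, 93, 52]
  [98, ∞, 52, 9]
  [99, 45, ∞, 58]
  [35, 45, 4, ∞]
D(1):
  [∞, 21, 93, 52]
  [98, ∞, 93, 52]
  [99, 45, ∞, 58]
  [35, 45, 35, ∞]
D(2):
  [∞, 21, 93, 52]
  [98, ∞, 93, 52]
  [99, 45, ∞, 58]
  [45, 45, 45, ∞]
D(3):
  [∞, 45, 93, 58]
  [98, ∞, 93, 58]
  [99, 45, ∞, 58]
  [45, 45, 45, ∞]
D(4):
  [∞, 45, 93, 58]
  [98, ∞, 93, 58]
  [99, 45, ∞, 58]
  [45, 45, 45, ∞]
Answer: W*[1][2] = 45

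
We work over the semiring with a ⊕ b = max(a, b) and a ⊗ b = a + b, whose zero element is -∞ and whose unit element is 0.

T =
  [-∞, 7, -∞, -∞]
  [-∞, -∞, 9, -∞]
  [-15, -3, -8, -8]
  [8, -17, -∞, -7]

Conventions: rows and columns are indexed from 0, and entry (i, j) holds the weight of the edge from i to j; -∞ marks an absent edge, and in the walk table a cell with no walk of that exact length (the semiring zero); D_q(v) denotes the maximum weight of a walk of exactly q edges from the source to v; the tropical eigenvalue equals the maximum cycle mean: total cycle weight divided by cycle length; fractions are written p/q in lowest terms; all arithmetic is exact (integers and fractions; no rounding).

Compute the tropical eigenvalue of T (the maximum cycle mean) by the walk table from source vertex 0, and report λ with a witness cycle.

q=0: [0, -∞, -∞, -∞]
q=1: [-∞, 7, -∞, -∞]
q=2: [-∞, -∞, 16, -∞]
q=3: [1, 13, 8, 8]
q=4: [16, 8, 22, 1]
Optimal cycle mean attained by: cycle 0->1->2->3->0, total 7 + 9 + (-8) + 8, length 4.
Answer: λ = 4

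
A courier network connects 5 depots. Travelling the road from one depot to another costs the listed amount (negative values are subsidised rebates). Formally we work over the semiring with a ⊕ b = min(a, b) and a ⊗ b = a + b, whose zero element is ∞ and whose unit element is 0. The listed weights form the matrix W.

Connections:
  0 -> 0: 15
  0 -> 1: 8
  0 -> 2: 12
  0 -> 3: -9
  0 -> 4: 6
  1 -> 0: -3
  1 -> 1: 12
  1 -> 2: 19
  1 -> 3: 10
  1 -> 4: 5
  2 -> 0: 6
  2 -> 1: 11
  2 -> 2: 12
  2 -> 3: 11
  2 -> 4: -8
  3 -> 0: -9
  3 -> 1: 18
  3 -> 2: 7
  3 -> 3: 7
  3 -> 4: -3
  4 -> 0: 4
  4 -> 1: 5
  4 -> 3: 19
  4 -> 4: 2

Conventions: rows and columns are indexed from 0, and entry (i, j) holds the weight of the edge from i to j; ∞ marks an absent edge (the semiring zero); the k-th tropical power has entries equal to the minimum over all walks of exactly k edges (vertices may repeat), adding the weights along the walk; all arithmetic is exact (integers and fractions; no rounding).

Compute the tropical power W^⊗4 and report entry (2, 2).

W^⊗2:
  [-18, 9, -2, -2, -12]
  [1, 5, 9, -12, 3]
  [-4, -3, 18, -3, -6]
  [-2, -1, 3, -18, -3]
  [2, 7, 16, -5, 4]
W^⊗3:
  [-11, -10, -6, -27, -12]
  [-21, 6, -5, -8, -15]
  [-12, -1, 4, -13, -6]
  [-27, 0, -11, -11, -21]
  [-14, 9, 2, -7, -8]
W^⊗4:
  [-36, -9, -20, -20, -30]
  [-17, -13, -9, -30, -15]
  [-22, -4, -6, -21, -16]
  [-20, -19, -15, -36, -21]
  [-16, -6, -2, -23, -10]
Key observation: the optimum is the walk 2->4->0->3->2, with weight (-8) + 4 + (-9) + 7 = -6.
Optimal value attained by: walk 2->4->0->3->2.
Answer: (W^⊗4)[2][2] = -6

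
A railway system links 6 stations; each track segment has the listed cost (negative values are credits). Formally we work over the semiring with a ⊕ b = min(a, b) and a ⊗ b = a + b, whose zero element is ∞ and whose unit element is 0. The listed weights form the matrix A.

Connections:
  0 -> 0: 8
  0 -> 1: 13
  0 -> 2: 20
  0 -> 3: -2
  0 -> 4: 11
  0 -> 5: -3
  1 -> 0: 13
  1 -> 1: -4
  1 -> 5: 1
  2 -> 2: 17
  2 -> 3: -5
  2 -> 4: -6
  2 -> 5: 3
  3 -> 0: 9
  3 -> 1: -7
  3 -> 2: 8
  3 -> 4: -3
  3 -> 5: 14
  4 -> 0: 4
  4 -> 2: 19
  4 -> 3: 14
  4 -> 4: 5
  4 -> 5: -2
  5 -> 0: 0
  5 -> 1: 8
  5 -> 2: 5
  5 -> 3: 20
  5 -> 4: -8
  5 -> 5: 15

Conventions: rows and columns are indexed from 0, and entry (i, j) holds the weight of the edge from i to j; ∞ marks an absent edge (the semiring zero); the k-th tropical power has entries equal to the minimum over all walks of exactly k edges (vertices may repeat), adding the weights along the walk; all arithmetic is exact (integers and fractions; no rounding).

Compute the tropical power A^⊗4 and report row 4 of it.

A^⊗2:
  [-3, -9, 2, 6, -11, 5]
  [1, -8, 6, 11, -7, -3]
  [-2, -12, 3, 8, -8, -8]
  [1, -11, 16, 3, 2, -6]
  [-2, 6, 3, 2, -10, 1]
  [-4, 4, 11, -2, -3, -10]
A^⊗3:
  [-7, -13, 8, -5, -6, -13]
  [-3, -12, 2, -1, -11, -9]
  [-8, -16, -3, -4, -16, -11]
  [-6, -15, -1, -1, -14, -10]
  [-6, -5, 6, -4, -7, -12]
  [-10, -9, -5, -6, -18, -7]
A^⊗4:
  [-13, -17, -8, -9, -21, -12]
  [-9, -16, -4, -5, -17, -13]
  [-12, -20, -6, -10, -19, -18]
  [-10, -19, -5, -8, -18, -16]
  [-12, -11, -7, -8, -20, -9]
  [-14, -13, -2, -12, -15, -20]
Answer: row 4 of A^⊗4 = [-12, -11, -7, -8, -20, -9]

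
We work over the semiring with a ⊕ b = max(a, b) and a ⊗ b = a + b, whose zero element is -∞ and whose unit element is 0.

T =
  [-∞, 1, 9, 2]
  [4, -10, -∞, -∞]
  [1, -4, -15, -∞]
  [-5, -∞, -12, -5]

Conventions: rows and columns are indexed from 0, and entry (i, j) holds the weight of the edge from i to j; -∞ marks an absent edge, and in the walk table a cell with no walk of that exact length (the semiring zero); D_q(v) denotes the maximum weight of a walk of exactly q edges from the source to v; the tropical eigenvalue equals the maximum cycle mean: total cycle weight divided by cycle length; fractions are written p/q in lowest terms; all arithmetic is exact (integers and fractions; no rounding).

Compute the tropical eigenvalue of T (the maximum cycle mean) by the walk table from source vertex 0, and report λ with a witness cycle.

q=0: [0, -∞, -∞, -∞]
q=1: [-∞, 1, 9, 2]
q=2: [10, 5, -6, -3]
q=3: [9, 11, 19, 12]
q=4: [20, 15, 18, 11]
Optimal cycle mean attained by: cycle 0->2->0, total 9 + 1, length 2.
Answer: λ = 5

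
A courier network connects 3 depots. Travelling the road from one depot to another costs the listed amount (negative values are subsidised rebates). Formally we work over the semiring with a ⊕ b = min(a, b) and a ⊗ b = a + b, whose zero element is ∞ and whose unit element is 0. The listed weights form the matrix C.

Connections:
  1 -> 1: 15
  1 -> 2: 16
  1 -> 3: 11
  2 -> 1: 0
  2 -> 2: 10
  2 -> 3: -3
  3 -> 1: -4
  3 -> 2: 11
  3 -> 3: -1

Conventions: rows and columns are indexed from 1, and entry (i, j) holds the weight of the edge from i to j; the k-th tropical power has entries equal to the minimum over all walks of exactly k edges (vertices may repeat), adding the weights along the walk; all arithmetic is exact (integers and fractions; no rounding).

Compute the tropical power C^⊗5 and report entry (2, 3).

C^⊗2:
  [7, 22, 10]
  [-7, 8, -4]
  [-5, 10, -2]
C^⊗3:
  [6, 21, 9]
  [-8, 7, -5]
  [-6, 9, -3]
C^⊗4:
  [5, 20, 8]
  [-9, 6, -6]
  [-7, 8, -4]
C^⊗5:
  [4, 19, 7]
  [-10, 5, -7]
  [-8, 7, -5]
Key observation: the optimum is the walk 2->3->3->3->3->3, with weight (-3) + (-1) + (-1) + (-1) + (-1) = -7.
Optimal value attained by: walk 2->3->3->3->3->3.
Answer: (C^⊗5)[2][3] = -7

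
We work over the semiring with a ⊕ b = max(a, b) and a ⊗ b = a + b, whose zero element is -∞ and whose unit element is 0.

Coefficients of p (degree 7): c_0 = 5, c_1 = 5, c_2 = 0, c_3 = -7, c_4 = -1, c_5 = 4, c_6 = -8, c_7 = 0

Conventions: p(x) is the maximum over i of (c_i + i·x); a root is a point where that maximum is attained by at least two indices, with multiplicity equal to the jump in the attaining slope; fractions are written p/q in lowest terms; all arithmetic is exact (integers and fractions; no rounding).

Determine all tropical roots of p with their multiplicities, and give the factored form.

hull edge (i=0, c=5) to (i=1, c=5): slope 0, span 1
hull edge (i=1, c=5) to (i=5, c=4): slope -1/4, span 4
hull edge (i=5, c=4) to (i=7, c=0): slope -2, span 2
Factored form: p(x) = 0 ⊗ (x ⊕ 0) ⊗ (x ⊕ 1/4) ⊗ (x ⊕ 1/4) ⊗ (x ⊕ 1/4) ⊗ (x ⊕ 1/4) ⊗ (x ⊕ 2) ⊗ (x ⊕ 2)
Answer: roots = 0 (mult 1), 1/4 (mult 4), 2 (mult 2)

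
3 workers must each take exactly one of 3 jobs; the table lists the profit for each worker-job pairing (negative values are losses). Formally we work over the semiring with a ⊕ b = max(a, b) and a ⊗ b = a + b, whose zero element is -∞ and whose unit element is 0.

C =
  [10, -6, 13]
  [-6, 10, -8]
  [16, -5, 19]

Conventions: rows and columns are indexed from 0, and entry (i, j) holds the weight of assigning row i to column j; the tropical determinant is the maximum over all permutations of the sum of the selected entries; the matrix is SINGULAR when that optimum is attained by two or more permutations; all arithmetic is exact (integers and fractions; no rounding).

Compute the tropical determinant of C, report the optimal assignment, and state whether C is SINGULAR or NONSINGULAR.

σ = (0, 1, 2): 10 + 10 + 19 = 39
σ = (0, 2, 1): 10 + (-8) + (-5) = -3
σ = (1, 0, 2): (-6) + (-6) + 19 = 7
σ = (1, 2, 0): (-6) + (-8) + 16 = 2
σ = (2, 0, 1): 13 + (-6) + (-5) = 2
σ = (2, 1, 0): 13 + 10 + 16 = 39
Optimal value attained by: σ = (0, 1, 2).
Answer: det⊕(C) = 39; verdict: SINGULAR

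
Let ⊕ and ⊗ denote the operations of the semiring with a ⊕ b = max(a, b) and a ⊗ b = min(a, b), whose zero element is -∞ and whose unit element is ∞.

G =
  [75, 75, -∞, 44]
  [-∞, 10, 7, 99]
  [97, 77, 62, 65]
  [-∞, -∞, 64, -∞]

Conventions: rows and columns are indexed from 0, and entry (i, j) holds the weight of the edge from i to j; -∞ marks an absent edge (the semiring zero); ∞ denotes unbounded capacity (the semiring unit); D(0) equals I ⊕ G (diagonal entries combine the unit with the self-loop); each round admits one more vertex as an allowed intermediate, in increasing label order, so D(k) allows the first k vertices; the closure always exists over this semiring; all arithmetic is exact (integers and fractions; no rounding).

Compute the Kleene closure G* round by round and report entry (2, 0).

D(0):
  [∞, 75, -∞, 44]
  [-∞, ∞, 7, 99]
  [97, 77, ∞, 65]
  [-∞, -∞, 64, ∞]
D(1):
  [∞, 75, -∞, 44]
  [-∞, ∞, 7, 99]
  [97, 77, ∞, 65]
  [-∞, -∞, 64, ∞]
D(2):
  [∞, 75, 7, 75]
  [-∞, ∞, 7, 99]
  [97, 77, ∞, 77]
  [-∞, -∞, 64, ∞]
D(3):
  [∞, 75, 7, 75]
  [7, ∞, 7, 99]
  [97, 77, ∞, 77]
  [64, 64, 64, ∞]
D(4):
  [∞, 75, 64, 75]
  [64, ∞, 64, 99]
  [97, 77, ∞, 77]
  [64, 64, 64, ∞]
Answer: G*[2][0] = 97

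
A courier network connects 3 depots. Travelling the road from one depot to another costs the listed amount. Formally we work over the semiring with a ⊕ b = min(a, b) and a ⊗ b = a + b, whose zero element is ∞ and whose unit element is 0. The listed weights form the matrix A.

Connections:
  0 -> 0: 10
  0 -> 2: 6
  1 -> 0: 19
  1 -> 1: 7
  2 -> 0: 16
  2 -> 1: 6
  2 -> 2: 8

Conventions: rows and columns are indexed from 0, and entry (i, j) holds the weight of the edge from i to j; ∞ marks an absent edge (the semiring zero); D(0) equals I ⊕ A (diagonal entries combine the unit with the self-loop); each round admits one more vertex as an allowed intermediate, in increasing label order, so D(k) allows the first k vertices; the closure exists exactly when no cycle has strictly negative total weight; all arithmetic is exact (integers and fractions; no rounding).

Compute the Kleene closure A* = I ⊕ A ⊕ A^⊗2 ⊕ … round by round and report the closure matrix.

D(0):
  [0, ∞, 6]
  [19, 0, ∞]
  [16, 6, 0]
D(1):
  [0, ∞, 6]
  [19, 0, 25]
  [16, 6, 0]
D(2):
  [0, ∞, 6]
  [19, 0, 25]
  [16, 6, 0]
D(3):
  [0, 12, 6]
  [19, 0, 25]
  [16, 6, 0]
Answer: A* = [[0, 12, 6], [19, 0, 25], [16, 6, 0]]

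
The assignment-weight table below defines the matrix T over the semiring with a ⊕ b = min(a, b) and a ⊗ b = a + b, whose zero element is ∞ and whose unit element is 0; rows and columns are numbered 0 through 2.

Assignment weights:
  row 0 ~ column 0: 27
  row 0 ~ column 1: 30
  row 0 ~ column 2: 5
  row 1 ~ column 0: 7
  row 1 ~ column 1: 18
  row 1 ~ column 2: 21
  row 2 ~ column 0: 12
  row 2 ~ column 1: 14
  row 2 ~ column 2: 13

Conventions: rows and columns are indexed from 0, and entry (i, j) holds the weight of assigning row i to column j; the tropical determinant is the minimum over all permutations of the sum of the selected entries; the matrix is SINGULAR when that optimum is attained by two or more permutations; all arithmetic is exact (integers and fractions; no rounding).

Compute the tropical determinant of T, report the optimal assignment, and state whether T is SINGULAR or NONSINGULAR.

σ = (0, 1, 2): 27 + 18 + 13 = 58
σ = (0, 2, 1): 27 + 21 + 14 = 62
σ = (1, 0, 2): 30 + 7 + 13 = 50
σ = (1, 2, 0): 30 + 21 + 12 = 63
σ = (2, 0, 1): 5 + 7 + 14 = 26
σ = (2, 1, 0): 5 + 18 + 12 = 35
Optimal value attained by: σ = (2, 0, 1).
Answer: det⊕(T) = 26; verdict: NONSINGULAR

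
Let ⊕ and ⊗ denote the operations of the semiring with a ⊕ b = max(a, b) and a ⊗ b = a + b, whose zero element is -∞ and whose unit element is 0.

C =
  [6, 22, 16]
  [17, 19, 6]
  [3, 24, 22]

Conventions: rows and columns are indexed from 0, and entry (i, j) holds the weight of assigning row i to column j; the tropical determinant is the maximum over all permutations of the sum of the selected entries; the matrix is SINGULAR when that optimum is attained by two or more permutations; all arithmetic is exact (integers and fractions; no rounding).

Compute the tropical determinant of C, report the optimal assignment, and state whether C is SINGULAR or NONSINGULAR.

σ = (0, 1, 2): 6 + 19 + 22 = 47
σ = (0, 2, 1): 6 + 6 + 24 = 36
σ = (1, 0, 2): 22 + 17 + 22 = 61
σ = (1, 2, 0): 22 + 6 + 3 = 31
σ = (2, 0, 1): 16 + 17 + 24 = 57
σ = (2, 1, 0): 16 + 19 + 3 = 38
Optimal value attained by: σ = (1, 0, 2).
Answer: det⊕(C) = 61; verdict: NONSINGULAR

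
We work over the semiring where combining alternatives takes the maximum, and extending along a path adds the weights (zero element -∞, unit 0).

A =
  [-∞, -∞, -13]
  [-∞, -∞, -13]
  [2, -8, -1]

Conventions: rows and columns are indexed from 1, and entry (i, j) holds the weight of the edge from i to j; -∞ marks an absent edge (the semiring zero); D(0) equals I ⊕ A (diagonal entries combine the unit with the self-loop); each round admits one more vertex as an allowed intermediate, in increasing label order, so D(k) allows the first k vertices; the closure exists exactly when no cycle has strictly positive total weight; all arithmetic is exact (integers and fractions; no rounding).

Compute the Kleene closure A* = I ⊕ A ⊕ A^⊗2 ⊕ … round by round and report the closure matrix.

D(0):
  [0, -∞, -13]
  [-∞, 0, -13]
  [2, -8, 0]
D(1):
  [0, -∞, -13]
  [-∞, 0, -13]
  [2, -8, 0]
D(2):
  [0, -∞, -13]
  [-∞, 0, -13]
  [2, -8, 0]
D(3):
  [0, -21, -13]
  [-11, 0, -13]
  [2, -8, 0]
Answer: A* = [[0, -21, -13], [-11, 0, -13], [2, -8, 0]]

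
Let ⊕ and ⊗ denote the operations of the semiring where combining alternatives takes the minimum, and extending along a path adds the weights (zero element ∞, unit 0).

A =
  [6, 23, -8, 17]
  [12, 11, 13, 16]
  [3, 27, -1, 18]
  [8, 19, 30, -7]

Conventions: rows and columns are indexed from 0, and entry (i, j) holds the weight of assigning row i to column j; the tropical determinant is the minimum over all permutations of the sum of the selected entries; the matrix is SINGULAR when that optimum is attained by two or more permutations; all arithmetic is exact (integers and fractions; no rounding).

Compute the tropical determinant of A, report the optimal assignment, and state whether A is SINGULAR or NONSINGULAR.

σ = (0, 1, 2, 3): 6 + 11 + (-1) + (-7) = 9
σ = (0, 1, 3, 2): 6 + 11 + 18 + 30 = 65
σ = (0, 2, 1, 3): 6 + 13 + 27 + (-7) = 39
σ = (0, 2, 3, 1): 6 + 13 + 18 + 19 = 56
σ = (0, 3, 1, 2): 6 + 16 + 27 + 30 = 79
σ = (0, 3, 2, 1): 6 + 16 + (-1) + 19 = 40
σ = (1, 0, 2, 3): 23 + 12 + (-1) + (-7) = 27
σ = (1, 0, 3, 2): 23 + 12 + 18 + 30 = 83
σ = (1, 2, 0, 3): 23 + 13 + 3 + (-7) = 32
σ = (1, 2, 3, 0): 23 + 13 + 18 + 8 = 62
σ = (1, 3, 0, 2): 23 + 16 + 3 + 30 = 72
σ = (1, 3, 2, 0): 23 + 16 + (-1) + 8 = 46
σ = (2, 0, 1, 3): (-8) + 12 + 27 + (-7) = 24
σ = (2, 0, 3, 1): (-8) + 12 + 18 + 19 = 41
σ = (2, 1, 0, 3): (-8) + 11 + 3 + (-7) = -1
σ = (2, 1, 3, 0): (-8) + 11 + 18 + 8 = 29
σ = (2, 3, 0, 1): (-8) + 16 + 3 + 19 = 30
σ = (2, 3, 1, 0): (-8) + 16 + 27 + 8 = 43
σ = (3, 0, 1, 2): 17 + 12 + 27 + 30 = 86
σ = (3, 0, 2, 1): 17 + 12 + (-1) + 19 = 47
σ = (3, 1, 0, 2): 17 + 11 + 3 + 30 = 61
σ = (3, 1, 2, 0): 17 + 11 + (-1) + 8 = 35
σ = (3, 2, 0, 1): 17 + 13 + 3 + 19 = 52
σ = (3, 2, 1, 0): 17 + 13 + 27 + 8 = 65
Optimal value attained by: σ = (2, 1, 0, 3).
Answer: det⊕(A) = -1; verdict: NONSINGULAR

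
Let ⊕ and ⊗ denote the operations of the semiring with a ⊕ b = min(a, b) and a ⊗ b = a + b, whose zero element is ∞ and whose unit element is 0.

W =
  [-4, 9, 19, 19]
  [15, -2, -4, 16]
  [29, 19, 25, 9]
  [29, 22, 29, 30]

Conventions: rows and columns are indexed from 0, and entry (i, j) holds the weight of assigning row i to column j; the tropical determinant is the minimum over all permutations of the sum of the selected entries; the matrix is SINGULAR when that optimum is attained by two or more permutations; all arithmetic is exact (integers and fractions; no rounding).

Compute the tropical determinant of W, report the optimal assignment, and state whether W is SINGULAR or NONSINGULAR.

σ = (0, 1, 2, 3): (-4) + (-2) + 25 + 30 = 49
σ = (0, 1, 3, 2): (-4) + (-2) + 9 + 29 = 32
σ = (0, 2, 1, 3): (-4) + (-4) + 19 + 30 = 41
σ = (0, 2, 3, 1): (-4) + (-4) + 9 + 22 = 23
σ = (0, 3, 1, 2): (-4) + 16 + 19 + 29 = 60
σ = (0, 3, 2, 1): (-4) + 16 + 25 + 22 = 59
σ = (1, 0, 2, 3): 9 + 15 + 25 + 30 = 79
σ = (1, 0, 3, 2): 9 + 15 + 9 + 29 = 62
σ = (1, 2, 0, 3): 9 + (-4) + 29 + 30 = 64
σ = (1, 2, 3, 0): 9 + (-4) + 9 + 29 = 43
σ = (1, 3, 0, 2): 9 + 16 + 29 + 29 = 83
σ = (1, 3, 2, 0): 9 + 16 + 25 + 29 = 79
σ = (2, 0, 1, 3): 19 + 15 + 19 + 30 = 83
σ = (2, 0, 3, 1): 19 + 15 + 9 + 22 = 65
σ = (2, 1, 0, 3): 19 + (-2) + 29 + 30 = 76
σ = (2, 1, 3, 0): 19 + (-2) + 9 + 29 = 55
σ = (2, 3, 0, 1): 19 + 16 + 29 + 22 = 86
σ = (2, 3, 1, 0): 19 + 16 + 19 + 29 = 83
σ = (3, 0, 1, 2): 19 + 15 + 19 + 29 = 82
σ = (3, 0, 2, 1): 19 + 15 + 25 + 22 = 81
σ = (3, 1, 0, 2): 19 + (-2) + 29 + 29 = 75
σ = (3, 1, 2, 0): 19 + (-2) + 25 + 29 = 71
σ = (3, 2, 0, 1): 19 + (-4) + 29 + 22 = 66
σ = (3, 2, 1, 0): 19 + (-4) + 19 + 29 = 63
Optimal value attained by: σ = (0, 2, 3, 1).
Answer: det⊕(W) = 23; verdict: NONSINGULAR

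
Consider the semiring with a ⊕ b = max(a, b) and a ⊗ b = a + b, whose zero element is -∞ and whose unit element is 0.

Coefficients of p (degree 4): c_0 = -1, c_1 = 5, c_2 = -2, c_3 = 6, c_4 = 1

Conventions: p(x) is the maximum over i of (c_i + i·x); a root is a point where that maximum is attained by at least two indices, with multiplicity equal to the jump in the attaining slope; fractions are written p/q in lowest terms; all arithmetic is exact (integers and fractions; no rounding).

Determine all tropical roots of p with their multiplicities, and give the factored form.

hull edge (i=0, c=-1) to (i=1, c=5): slope 6, span 1
hull edge (i=1, c=5) to (i=3, c=6): slope 1/2, span 2
hull edge (i=3, c=6) to (i=4, c=1): slope -5, span 1
Factored form: p(x) = 1 ⊗ (x ⊕ (-6)) ⊗ (x ⊕ (-1/2)) ⊗ (x ⊕ (-1/2)) ⊗ (x ⊕ 5)
Answer: roots = -6 (mult 1), -1/2 (mult 2), 5 (mult 1)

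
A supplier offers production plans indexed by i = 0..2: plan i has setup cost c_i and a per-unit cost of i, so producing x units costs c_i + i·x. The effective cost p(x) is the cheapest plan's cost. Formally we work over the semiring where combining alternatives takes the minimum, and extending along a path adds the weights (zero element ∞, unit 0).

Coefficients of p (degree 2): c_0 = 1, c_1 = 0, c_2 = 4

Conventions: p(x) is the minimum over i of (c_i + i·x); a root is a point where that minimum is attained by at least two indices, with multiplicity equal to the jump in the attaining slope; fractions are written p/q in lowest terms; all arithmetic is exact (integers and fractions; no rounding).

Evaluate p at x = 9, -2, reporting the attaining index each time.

p(9) = min(1+0·9=1, 0+1·9=9, 4+2·9=22) = 1 (attained by i=0)
p(-2) = min(1+0·(-2)=1, 0+1·(-2)=-2, 4+2·(-2)=0) = -2 (attained by i=1)
Answer: p(9) = 1; p(-2) = -2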